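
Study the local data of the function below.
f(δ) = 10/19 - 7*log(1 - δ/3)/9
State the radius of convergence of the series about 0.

The radius of convergence is 3.

Branch term (-7/9)*log(1 - δ/(3)): its argument vanishes at δ = 3, a logarithmic branch point, modulus 3.
The radius of convergence is the smallest modulus among the singular points: 3.


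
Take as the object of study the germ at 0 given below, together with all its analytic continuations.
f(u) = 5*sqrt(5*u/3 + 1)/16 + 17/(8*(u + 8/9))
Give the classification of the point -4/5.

Denominator factors: u + 8/9 = 4/45 at u = -4/5 — none vanishes.
Branch term sqrt(1 - u/(-3/5)): argument at -4/5 is -1/3, nonzero, so -4/5 is not its branch point (a point on a principal cut is still regular for the continued germ).
So the germ continues analytically to -4/5.

The point is a regular point.


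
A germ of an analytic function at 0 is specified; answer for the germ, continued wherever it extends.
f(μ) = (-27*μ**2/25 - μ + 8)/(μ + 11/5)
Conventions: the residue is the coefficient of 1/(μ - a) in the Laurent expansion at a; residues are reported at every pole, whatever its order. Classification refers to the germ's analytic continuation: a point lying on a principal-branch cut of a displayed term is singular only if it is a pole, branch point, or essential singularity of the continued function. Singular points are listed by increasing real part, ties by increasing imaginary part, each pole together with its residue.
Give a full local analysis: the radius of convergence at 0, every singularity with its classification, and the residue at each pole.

Radius of convergence at 0: 11/5.
At -11/5: a pole of order 1; residue 3108/625.

Denominator factor (μ + 11/5): pole of order 1 at -11/5, modulus 11/5.
The radius of convergence is the smallest modulus among the singular points: 11/5.
At the order-1 pole -11/5 set g(μ) = (μ - (-11/5))*f(μ) = -27*μ**2/25 - μ + 8.
Simple pole: residue = g(a) at a = -11/5, which is 3108/625.


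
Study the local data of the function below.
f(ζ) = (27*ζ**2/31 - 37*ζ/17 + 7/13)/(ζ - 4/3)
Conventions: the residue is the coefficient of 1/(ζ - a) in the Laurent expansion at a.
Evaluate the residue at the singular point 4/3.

At the order-1 pole 4/3 set g(ζ) = (ζ - (4/3))*f(ζ) = 27*ζ**2/31 - 37*ζ/17 + 7/13.
Simple pole: residue = g(a) at a = 4/3, which is -16753/20553.

The residue is -16753/20553.


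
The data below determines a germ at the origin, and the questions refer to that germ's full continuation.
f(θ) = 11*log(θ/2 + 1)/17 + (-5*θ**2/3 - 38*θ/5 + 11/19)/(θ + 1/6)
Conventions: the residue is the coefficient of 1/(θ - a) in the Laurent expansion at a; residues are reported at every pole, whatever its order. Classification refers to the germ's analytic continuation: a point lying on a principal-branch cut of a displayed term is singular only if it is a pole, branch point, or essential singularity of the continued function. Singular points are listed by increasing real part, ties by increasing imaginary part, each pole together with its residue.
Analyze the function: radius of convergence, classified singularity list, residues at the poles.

Denominator factor (θ + 1/6): pole of order 1 at -1/6, modulus 1/6.
Branch term (11/17)*log(1 - θ/(-2)): its argument vanishes at θ = -2, a logarithmic branch point, modulus 2.
The radius of convergence is the smallest modulus among the singular points: 1/6.
The branch term is analytic at -1/6 and contributes nothing to the residue; only the rational part matters.
At the order-1 pole -1/6 set g(θ) = (θ - (-1/6))*(rational part) = -5*θ**2/3 - 38*θ/5 + 11/19.
Simple pole: residue = g(a) at a = -1/6, which is 18461/10260.
List the singular points by increasing real part (a conjugate pair: the negative imaginary part first).

Radius of convergence at 0: 1/6.
At -2: a logarithmic branch point.
At -1/6: a pole of order 1; residue 18461/10260.


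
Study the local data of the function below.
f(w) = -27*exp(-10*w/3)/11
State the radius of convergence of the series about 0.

The radius of convergence is infinite.

The factor exp(-10*w/3) is entire and contributes no finite singular point.
The polynomial part has no poles.
No finite singular points: the Taylor series at 0 converges everywhere.


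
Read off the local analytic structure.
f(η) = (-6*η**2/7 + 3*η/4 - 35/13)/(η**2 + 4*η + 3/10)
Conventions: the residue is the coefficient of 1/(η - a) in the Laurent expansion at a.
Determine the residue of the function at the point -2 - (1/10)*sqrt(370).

The factor η**2 + 4*η + 3/10 splits as (η - a)(η - a') with a = -2 - (1/10)*sqrt(370), a' = -2 + (1/10)*sqrt(370). At the order-1 pole a set g(η) = (η - a)*f(η) = [-6*η**2/7 + 3*η/4 - 35/13] / (η - a').
Simple pole: residue = g(a) at a = -2 - (1/10)*sqrt(370), which is 117/56 + (1403/9620)*sqrt(370).

The residue is 117/56 + (1403/9620)*sqrt(370).


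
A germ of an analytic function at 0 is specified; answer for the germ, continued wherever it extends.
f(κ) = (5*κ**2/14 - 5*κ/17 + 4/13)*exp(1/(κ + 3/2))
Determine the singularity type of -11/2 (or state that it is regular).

The point is a regular point.

There is no denominator, hence no pole anywhere.
The essential point of exp(1/(κ - (-3/2))) is -3/2, not -11/2.
So the germ continues analytically to -11/2.


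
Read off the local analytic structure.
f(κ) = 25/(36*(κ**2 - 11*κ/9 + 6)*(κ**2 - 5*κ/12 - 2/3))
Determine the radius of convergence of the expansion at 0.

Denominator factor (κ**2 - 11*κ/9 + 6): discriminant -1823/81, complex-conjugate roots (11/18) + ((1/18)*sqrt(1823))*i and (11/18) - ((1/18)*sqrt(1823))*i; poles of order 1, moduli sqrt(6) and sqrt(6).
Denominator factor (κ**2 - 5*κ/12 - 2/3): discriminant 409/144, real irrational roots 5/24 + (1/24)*sqrt(409) and 5/24 - (1/24)*sqrt(409); poles of order 1, moduli 5/24 + (1/24)*sqrt(409) and -5/24 + (1/24)*sqrt(409).
The radius of convergence is the smallest modulus among the singular points: -5/24 + (1/24)*sqrt(409).

The radius of convergence is -5/24 + (1/24)*sqrt(409).


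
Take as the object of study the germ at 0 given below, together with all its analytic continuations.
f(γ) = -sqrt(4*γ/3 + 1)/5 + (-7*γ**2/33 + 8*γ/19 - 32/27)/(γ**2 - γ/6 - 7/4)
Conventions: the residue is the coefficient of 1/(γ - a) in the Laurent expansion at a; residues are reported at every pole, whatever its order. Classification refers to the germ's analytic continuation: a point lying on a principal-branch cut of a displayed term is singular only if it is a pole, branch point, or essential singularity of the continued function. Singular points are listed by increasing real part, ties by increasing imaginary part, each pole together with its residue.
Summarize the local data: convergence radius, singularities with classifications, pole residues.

Denominator factor (γ**2 - γ/6 - 7/4): discriminant 253/36, real irrational roots 1/12 + (1/12)*sqrt(253) and 1/12 - (1/12)*sqrt(253); poles of order 1, moduli 1/12 + (1/12)*sqrt(253) and -1/12 + (1/12)*sqrt(253).
Branch term (-1/5)*sqrt(1 - γ/(-3/4)): its argument vanishes at γ = -3/4, a square-root branch point, modulus 3/4.
The radius of convergence is the smallest modulus among the singular points: 3/4.
The branch term is analytic at 1/12 - (1/12)*sqrt(253) and contributes nothing to the residue; only the rational part matters.
The factor γ**2 - γ/6 - 7/4 splits as (γ - a)(γ - a') with a = 1/12 - (1/12)*sqrt(253), a' = 1/12 + (1/12)*sqrt(253). At the order-1 pole a set g(γ) = (γ - a)*(rational part) = [-7*γ**2/33 + 8*γ/19 - 32/27] / (γ - a').
Simple pole: residue = g(a) at a = 1/12 - (1/12)*sqrt(253), which is 1451/7524 + (22937/634524)*sqrt(253).
The branch term is analytic at 1/12 + (1/12)*sqrt(253) and contributes nothing to the residue; only the rational part matters.
The factor γ**2 - γ/6 - 7/4 splits as (γ - a)(γ - a') with a = 1/12 + (1/12)*sqrt(253), a' = 1/12 - (1/12)*sqrt(253). At the order-1 pole a set g(γ) = (γ - a)*(rational part) = [-7*γ**2/33 + 8*γ/19 - 32/27] / (γ - a').
Simple pole: residue = g(a) at a = 1/12 + (1/12)*sqrt(253), which is 1451/7524 - (22937/634524)*sqrt(253).
List the singular points by increasing real part (a conjugate pair: the negative imaginary part first).

Radius of convergence at 0: 3/4.
At 1/12 - (1/12)*sqrt(253): a pole of order 1; residue 1451/7524 + (22937/634524)*sqrt(253).
At -3/4: an algebraic (square-root) branch point.
At 1/12 + (1/12)*sqrt(253): a pole of order 1; residue 1451/7524 - (22937/634524)*sqrt(253).


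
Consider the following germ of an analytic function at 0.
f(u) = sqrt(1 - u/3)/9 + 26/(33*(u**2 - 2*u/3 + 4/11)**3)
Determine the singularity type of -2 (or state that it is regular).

The point is a regular point.

Denominator factors: u**2 - 2*u/3 + 4/11 = 188/33 at u = -2 — none vanishes.
Branch term sqrt(1 - u/(3)): argument at -2 is 5/3, nonzero, so -2 is not its branch point (a point on a principal cut is still regular for the continued germ).
So the germ continues analytically to -2.


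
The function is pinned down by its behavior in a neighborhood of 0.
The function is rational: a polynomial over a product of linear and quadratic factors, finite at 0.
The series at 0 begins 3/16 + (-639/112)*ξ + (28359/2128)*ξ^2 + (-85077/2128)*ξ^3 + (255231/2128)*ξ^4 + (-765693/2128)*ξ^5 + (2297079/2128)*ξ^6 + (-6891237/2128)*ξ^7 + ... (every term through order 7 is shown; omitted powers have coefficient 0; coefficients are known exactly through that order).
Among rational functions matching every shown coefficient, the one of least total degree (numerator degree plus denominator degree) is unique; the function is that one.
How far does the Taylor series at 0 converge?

The radius of convergence is 1/3.

No rational of total degree below 3 reproduces all 8 coefficients; solving the [2/1] Pade equations on them gives f(ξ) = (-24*ξ**2/19 - 12*ξ/7 + 1/16)/(ξ + 1/3), whose expansion matches every shown term.
Denominator factor (ξ + 1/3): pole of order 1 at -1/3, modulus 1/3.
The radius of convergence is the smallest modulus among the singular points: 1/3.


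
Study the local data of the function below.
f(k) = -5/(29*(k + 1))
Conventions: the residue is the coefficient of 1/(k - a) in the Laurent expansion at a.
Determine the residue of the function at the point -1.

The residue is -5/29.

At the order-1 pole -1 set g(k) = (k - (-1))*f(k) = -5/29.
Simple pole: residue = g(a) at a = -1, which is -5/29.


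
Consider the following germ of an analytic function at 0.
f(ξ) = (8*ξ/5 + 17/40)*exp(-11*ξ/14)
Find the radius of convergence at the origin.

The factor exp(-11*ξ/14) is entire and contributes no finite singular point.
The polynomial part has no poles.
No finite singular points: the Taylor series at 0 converges everywhere.

The radius of convergence is infinite.


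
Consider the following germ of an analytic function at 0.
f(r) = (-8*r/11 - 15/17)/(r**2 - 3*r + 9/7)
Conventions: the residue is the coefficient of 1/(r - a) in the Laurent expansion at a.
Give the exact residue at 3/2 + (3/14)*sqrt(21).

The factor r**2 - 3*r + 9/7 splits as (r - a)(r - a') with a = 3/2 + (3/14)*sqrt(21), a' = 3/2 - (3/14)*sqrt(21). At the order-1 pole a set g(r) = (r - a)*f(r) = [-8*r/11 - 15/17] / (r - a').
Simple pole: residue = g(a) at a = 3/2 + (3/14)*sqrt(21), which is -4/11 - (41/187)*sqrt(21).

The residue is -4/11 - (41/187)*sqrt(21).


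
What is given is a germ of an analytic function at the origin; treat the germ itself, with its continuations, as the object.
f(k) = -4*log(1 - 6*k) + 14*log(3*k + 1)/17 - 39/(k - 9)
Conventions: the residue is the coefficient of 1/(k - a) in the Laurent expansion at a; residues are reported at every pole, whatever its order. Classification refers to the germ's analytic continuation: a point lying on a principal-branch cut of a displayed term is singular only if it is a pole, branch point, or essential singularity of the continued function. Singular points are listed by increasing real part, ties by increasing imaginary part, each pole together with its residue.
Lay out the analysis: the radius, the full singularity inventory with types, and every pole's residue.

Denominator factor (k - 9): pole of order 1 at 9, modulus 9.
Branch term (14/17)*log(1 - k/(-1/3)): its argument vanishes at k = -1/3, a logarithmic branch point, modulus 1/3.
Branch term (-4)*log(1 - k/(1/6)): its argument vanishes at k = 1/6, a logarithmic branch point, modulus 1/6.
The radius of convergence is the smallest modulus among the singular points: 1/6.
The branch terms are analytic at 9 and contribute nothing to the residue; only the rational part matters.
At the order-1 pole 9 set g(k) = (k - (9))*(rational part) = -39.
Simple pole: residue = g(a) at a = 9, which is -39.
List the singular points by increasing real part (a conjugate pair: the negative imaginary part first).

Radius of convergence at 0: 1/6.
At -1/3: a logarithmic branch point.
At 1/6: a logarithmic branch point.
At 9: a pole of order 1; residue -39.


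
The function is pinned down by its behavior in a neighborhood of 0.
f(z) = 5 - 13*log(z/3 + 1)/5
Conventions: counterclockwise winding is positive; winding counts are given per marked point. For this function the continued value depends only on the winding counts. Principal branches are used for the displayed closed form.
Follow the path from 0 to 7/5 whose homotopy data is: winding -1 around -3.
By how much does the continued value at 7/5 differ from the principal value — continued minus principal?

Continued minus principal equals (26/5)*pi*i.

The rational part is single-valued and drops out of the difference; each branch term changes only by its own monodromy.
(-13/5)*log(1 - z/(-3)): each positive loop around -3 adds 2*pi*i to the log, so winding -1 contributes (-13/5)*(-1)*2*pi*i = (26/5)*pi*i.
Summing the contributions at z = 7/5 gives (26/5)*pi*i.


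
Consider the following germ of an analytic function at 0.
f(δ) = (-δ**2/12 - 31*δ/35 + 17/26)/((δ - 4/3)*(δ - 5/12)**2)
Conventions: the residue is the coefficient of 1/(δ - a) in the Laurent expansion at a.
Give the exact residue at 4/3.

The residue is -132728/165165.

At the order-1 pole 4/3 set g(δ) = (δ - (4/3))*f(δ) = (-δ**2/12 - 31*δ/35 + 17/26)/(δ - 5/12)**2.
Simple pole: residue = g(a) at a = 4/3, which is -132728/165165.


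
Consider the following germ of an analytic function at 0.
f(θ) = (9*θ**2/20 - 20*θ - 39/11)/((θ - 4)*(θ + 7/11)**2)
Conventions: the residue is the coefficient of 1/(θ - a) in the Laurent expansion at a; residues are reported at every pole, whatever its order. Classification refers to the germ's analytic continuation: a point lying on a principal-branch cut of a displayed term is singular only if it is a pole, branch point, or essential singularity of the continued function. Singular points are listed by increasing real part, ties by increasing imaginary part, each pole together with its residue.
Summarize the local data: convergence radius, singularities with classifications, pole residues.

Radius of convergence at 0: 7/11.
At -7/11: a pole of order 2; residue 2449/612.
At 4: a pole of order 1; residue -2717/765.

Denominator factor (θ - 4): pole of order 1 at 4, modulus 4.
Denominator factor (θ + 7/11)^2: pole of order 2 at -7/11, modulus 7/11.
The radius of convergence is the smallest modulus among the singular points: 7/11.
At the order-2 pole -7/11 set g(θ) = (θ - (-7/11))^2*f(θ) = (9*θ**2/20 - 20*θ - 39/11)/(θ - 4).
Order-2 pole: residue = g'(a); g'(-7/11) = 2449/612, so the residue is 2449/612.
At the order-1 pole 4 set g(θ) = (θ - (4))*f(θ) = (9*θ**2/20 - 20*θ - 39/11)/(θ + 7/11)**2.
Simple pole: residue = g(a) at a = 4, which is -2717/765.
List the singular points by increasing real part (a conjugate pair: the negative imaginary part first).


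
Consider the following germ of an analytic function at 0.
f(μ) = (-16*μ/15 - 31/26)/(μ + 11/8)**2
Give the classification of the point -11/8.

The denominator factor μ + 11/8 vanishes at -11/8 and appears to the power 2; the numerator there equals 107/390, nonzero, and no other factor vanishes.
Hence a pole whose order is the multiplicity, 2.

The point is a pole of order 2.


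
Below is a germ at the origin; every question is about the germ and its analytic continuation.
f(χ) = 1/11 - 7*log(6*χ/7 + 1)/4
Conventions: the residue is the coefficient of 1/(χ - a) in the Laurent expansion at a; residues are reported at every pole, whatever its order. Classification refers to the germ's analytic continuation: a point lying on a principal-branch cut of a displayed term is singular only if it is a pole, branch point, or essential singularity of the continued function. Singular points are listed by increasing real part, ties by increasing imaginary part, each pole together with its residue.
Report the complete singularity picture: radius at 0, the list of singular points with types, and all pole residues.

Branch term (-7/4)*log(1 - χ/(-7/6)): its argument vanishes at χ = -7/6, a logarithmic branch point, modulus 7/6.
The radius of convergence is the smallest modulus among the singular points: 7/6.

Radius of convergence at 0: 7/6.
At -7/6: a logarithmic branch point.


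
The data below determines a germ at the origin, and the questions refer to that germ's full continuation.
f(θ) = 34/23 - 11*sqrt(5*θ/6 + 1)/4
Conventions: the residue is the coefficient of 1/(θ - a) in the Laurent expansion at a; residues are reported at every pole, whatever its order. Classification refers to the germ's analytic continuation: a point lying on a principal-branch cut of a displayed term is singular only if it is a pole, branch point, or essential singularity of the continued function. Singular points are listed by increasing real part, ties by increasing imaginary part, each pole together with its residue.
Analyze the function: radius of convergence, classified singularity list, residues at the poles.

Branch term (-11/4)*sqrt(1 - θ/(-6/5)): its argument vanishes at θ = -6/5, a square-root branch point, modulus 6/5.
The radius of convergence is the smallest modulus among the singular points: 6/5.

Radius of convergence at 0: 6/5.
At -6/5: an algebraic (square-root) branch point.


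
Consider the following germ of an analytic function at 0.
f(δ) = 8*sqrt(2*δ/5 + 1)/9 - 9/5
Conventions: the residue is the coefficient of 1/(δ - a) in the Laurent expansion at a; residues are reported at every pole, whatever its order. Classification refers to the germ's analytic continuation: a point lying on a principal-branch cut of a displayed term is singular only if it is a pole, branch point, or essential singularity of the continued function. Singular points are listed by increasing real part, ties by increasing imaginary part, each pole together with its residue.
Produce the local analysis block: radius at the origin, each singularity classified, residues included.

Branch term (8/9)*sqrt(1 - δ/(-5/2)): its argument vanishes at δ = -5/2, a square-root branch point, modulus 5/2.
The radius of convergence is the smallest modulus among the singular points: 5/2.

Radius of convergence at 0: 5/2.
At -5/2: an algebraic (square-root) branch point.


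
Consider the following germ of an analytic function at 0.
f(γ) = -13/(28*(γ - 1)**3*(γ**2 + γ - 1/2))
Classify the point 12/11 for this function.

Denominator factors: γ**2 + γ - 1/2 = 431/242 at γ = 12/11; γ - 1 = 1/11 at γ = 12/11 — none vanishes.
So the germ continues analytically to 12/11.

The point is a regular point.


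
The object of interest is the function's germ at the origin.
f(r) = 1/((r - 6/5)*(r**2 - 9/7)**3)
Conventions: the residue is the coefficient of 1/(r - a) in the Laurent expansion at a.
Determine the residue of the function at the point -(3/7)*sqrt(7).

The factor r**2 - 9/7 splits as (r - a)(r - a') with a = -(3/7)*sqrt(7), a' = (3/7)*sqrt(7). At the order-3 pole a set g(r) = (r - a)^3*f(r) = [1/(r - 6/5)] / (r - a')^3.
Order-3 pole: residue = g''(a)/2; g''(-(3/7)*sqrt(7)) = -5359375/19683 + (8106805/78732)*sqrt(7), so the residue is -5359375/39366 + (8106805/157464)*sqrt(7).

The residue is -5359375/39366 + (8106805/157464)*sqrt(7).


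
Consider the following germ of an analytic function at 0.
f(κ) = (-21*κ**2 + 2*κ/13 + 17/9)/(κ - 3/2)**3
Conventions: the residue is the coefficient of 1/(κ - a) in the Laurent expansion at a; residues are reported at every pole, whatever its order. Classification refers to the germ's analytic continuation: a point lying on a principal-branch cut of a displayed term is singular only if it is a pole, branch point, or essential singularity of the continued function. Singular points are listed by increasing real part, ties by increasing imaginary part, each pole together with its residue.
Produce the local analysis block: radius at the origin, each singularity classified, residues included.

Denominator factor (κ - 3/2)^3: pole of order 3 at 3/2, modulus 3/2.
The radius of convergence is the smallest modulus among the singular points: 3/2.
At the order-3 pole 3/2 set g(κ) = (κ - (3/2))^3*f(κ) = -21*κ**2 + 2*κ/13 + 17/9.
Order-3 pole: residue = g''(a)/2; g''(3/2) = -42, so the residue is -21.

Radius of convergence at 0: 3/2.
At 3/2: a pole of order 3; residue -21.


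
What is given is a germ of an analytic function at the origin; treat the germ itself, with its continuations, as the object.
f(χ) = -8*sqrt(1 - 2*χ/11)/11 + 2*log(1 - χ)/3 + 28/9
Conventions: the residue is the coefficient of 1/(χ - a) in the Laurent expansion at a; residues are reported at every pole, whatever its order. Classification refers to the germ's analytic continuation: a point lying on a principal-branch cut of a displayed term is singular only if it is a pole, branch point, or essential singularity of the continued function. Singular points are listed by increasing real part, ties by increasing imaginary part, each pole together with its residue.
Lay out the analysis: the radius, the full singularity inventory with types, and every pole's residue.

Radius of convergence at 0: 1.
At 1: a logarithmic branch point.
At 11/2: an algebraic (square-root) branch point.

Branch term (2/3)*log(1 - χ/(1)): its argument vanishes at χ = 1, a logarithmic branch point, modulus 1.
Branch term (-8/11)*sqrt(1 - χ/(11/2)): its argument vanishes at χ = 11/2, a square-root branch point, modulus 11/2.
The radius of convergence is the smallest modulus among the singular points: 1.
List the singular points by increasing real part (a conjugate pair: the negative imaginary part first).


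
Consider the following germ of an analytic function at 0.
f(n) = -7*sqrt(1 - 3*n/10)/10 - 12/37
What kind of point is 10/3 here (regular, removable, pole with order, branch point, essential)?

The term (-7/10)*sqrt(1 - n/(10/3)) has argument 1 - 10/3/(10/3) = 0 at 10/3: a square-root (algebraic, two-sheeted) branch point; the remaining terms are analytic or single-valued there.

The point is an algebraic (square-root) branch point.


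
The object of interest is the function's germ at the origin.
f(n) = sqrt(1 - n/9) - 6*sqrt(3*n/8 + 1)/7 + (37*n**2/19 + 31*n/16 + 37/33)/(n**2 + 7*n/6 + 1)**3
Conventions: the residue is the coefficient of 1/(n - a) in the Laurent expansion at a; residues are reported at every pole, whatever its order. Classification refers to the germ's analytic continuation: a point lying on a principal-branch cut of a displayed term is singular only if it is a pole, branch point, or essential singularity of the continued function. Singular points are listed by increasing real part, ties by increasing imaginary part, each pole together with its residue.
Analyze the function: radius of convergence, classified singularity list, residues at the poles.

Radius of convergence at 0: 1.
At -8/3: an algebraic (square-root) branch point.
At (-7/12) - ((1/12)*sqrt(95))*i: a pole of order 3; residue ((10549629/179191375)*sqrt(95))*i.
At (-7/12) + ((1/12)*sqrt(95))*i: a pole of order 3; residue -((10549629/179191375)*sqrt(95))*i.
At 9: an algebraic (square-root) branch point.


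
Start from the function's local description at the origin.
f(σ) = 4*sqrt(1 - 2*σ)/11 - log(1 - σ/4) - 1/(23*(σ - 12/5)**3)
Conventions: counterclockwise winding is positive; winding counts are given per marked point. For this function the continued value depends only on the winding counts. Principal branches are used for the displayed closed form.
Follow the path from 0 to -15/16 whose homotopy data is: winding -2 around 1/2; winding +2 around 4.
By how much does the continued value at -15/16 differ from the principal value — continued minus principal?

The rational part is single-valued and drops out of the difference; each branch term changes only by its own monodromy.
(-1)*log(1 - σ/(4)): each positive loop around 4 adds 2*pi*i to the log, so winding +2 contributes (-1)*(2)*2*pi*i = -(4)*pi*i.
(4/11)*sqrt(1 - σ/(1/2)): winding -2 is even, the square root returns to the same sheet, contribution 0.
Summing the contributions at σ = -15/16 gives -(4)*pi*i.

Continued minus principal equals -(4)*pi*i.


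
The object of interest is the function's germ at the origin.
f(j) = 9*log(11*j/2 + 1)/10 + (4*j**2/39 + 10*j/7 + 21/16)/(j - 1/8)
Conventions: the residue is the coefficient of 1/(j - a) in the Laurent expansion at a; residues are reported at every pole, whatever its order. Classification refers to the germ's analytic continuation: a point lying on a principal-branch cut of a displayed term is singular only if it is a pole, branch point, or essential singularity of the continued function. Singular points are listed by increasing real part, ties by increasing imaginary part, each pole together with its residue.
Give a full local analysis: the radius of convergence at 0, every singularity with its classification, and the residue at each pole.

Denominator factor (j - 1/8): pole of order 1 at 1/8, modulus 1/8.
Branch term (9/10)*log(1 - j/(-2/11)): its argument vanishes at j = -2/11, a logarithmic branch point, modulus 2/11.
The radius of convergence is the smallest modulus among the singular points: 1/8.
The branch term is analytic at 1/8 and contributes nothing to the residue; only the rational part matters.
At the order-1 pole 1/8 set g(j) = (j - (1/8))*(rational part) = 4*j**2/39 + 10*j/7 + 21/16.
Simple pole: residue = g(a) at a = 1/8, which is 815/546.
List the singular points by increasing real part (a conjugate pair: the negative imaginary part first).

Radius of convergence at 0: 1/8.
At -2/11: a logarithmic branch point.
At 1/8: a pole of order 1; residue 815/546.


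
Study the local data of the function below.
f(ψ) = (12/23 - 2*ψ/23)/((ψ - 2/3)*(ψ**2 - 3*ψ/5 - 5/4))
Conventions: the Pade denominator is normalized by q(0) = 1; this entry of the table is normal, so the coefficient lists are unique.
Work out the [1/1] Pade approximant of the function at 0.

The Pade approximant has numerator coefficients [72/115, -561/460]; denominator coefficients [1, -2241/800].

Taylor coefficients needed (expand at 0): a_0 = 72/115, a_1 = 1536/2875, a_2 = 107568/71875.
Write the denominator as Q(ψ) = 1 + q1*ψ. Requiring Q*f - P = O(ψ^3) with deg P <= 1 kills the coefficients of ψ^2..ψ^2 in Q*f:
  ψ^2: a_2 + q1*a_1 = 0, i.e. 107568/71875 + (1536/2875)*q1 = 0.
Solving this linear system: q1 = -2241/800.
The numerator is Q*f truncated at degree 1: P0 = a_0 = 72/115; P1 = a_1 + q1*a_0 = -561/460.


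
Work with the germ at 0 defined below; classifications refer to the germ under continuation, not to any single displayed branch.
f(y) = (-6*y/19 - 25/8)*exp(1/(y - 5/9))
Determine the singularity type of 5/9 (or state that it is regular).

The point is an essential singularity.

The exponent 1/(y - (5/9)) has a pole at 5/9, so exp(1/(y - (5/9))) takes every nonzero value near it: an essential singularity (not a pole of any order).


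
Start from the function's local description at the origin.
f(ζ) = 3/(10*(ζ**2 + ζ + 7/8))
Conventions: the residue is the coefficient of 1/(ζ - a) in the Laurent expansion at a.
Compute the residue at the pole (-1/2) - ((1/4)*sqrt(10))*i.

The factor ζ**2 + ζ + 7/8 splits as (ζ - a)(ζ - a') with a = (-1/2) - ((1/4)*sqrt(10))*i, a' = (-1/2) + ((1/4)*sqrt(10))*i. At the order-1 pole a set g(ζ) = (ζ - a)*f(ζ) = [3/10] / (ζ - a').
Simple pole: residue = g(a) at a = (-1/2) - ((1/4)*sqrt(10))*i, which is ((3/50)*sqrt(10))*i.

The residue is ((3/50)*sqrt(10))*i.


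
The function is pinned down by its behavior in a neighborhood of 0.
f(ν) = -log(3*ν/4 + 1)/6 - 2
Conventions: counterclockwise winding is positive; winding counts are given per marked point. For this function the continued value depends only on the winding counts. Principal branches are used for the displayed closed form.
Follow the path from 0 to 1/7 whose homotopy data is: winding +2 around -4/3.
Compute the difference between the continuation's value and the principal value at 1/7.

Continued minus principal equals -(2/3)*pi*i.

The rational part is single-valued and drops out of the difference; each branch term changes only by its own monodromy.
(-1/6)*log(1 - ν/(-4/3)): each positive loop around -4/3 adds 2*pi*i to the log, so winding +2 contributes (-1/6)*(2)*2*pi*i = -(2/3)*pi*i.
Summing the contributions at ν = 1/7 gives -(2/3)*pi*i.


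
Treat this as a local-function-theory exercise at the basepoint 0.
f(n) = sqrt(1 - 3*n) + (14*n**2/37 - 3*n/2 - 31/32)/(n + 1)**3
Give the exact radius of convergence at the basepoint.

The radius of convergence is 1/3.

Denominator factor (n + 1)^3: pole of order 3 at -1, modulus 1.
Branch term (1)*sqrt(1 - n/(1/3)): its argument vanishes at n = 1/3, a square-root branch point, modulus 1/3.
The radius of convergence is the smallest modulus among the singular points: 1/3.


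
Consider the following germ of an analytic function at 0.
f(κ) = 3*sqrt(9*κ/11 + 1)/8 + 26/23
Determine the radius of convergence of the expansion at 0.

Branch term (3/8)*sqrt(1 - κ/(-11/9)): its argument vanishes at κ = -11/9, a square-root branch point, modulus 11/9.
The radius of convergence is the smallest modulus among the singular points: 11/9.

The radius of convergence is 11/9.


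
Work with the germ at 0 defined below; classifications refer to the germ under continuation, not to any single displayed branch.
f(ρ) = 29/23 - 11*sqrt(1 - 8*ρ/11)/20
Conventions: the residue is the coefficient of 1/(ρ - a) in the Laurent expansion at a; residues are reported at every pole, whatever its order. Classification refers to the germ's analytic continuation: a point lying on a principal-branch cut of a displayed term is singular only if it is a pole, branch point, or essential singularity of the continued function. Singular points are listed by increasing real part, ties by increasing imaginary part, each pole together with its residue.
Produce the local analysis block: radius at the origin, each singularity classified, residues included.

Branch term (-11/20)*sqrt(1 - ρ/(11/8)): its argument vanishes at ρ = 11/8, a square-root branch point, modulus 11/8.
The radius of convergence is the smallest modulus among the singular points: 11/8.

Radius of convergence at 0: 11/8.
At 11/8: an algebraic (square-root) branch point.


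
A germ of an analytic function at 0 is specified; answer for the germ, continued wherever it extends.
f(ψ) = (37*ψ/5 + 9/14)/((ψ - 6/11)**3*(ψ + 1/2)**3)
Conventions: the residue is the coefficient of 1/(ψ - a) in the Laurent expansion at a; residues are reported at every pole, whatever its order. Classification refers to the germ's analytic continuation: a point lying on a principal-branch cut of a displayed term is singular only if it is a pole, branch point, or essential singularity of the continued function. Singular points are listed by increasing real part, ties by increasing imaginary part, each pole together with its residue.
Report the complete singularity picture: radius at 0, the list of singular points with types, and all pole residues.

Radius of convergence at 0: 1/2.
At -1/2: a pole of order 3; residue -877757232/225272005.
At 6/11: a pole of order 3; residue 877757232/225272005.

Denominator factor (ψ + 1/2)^3: pole of order 3 at -1/2, modulus 1/2.
Denominator factor (ψ - 6/11)^3: pole of order 3 at 6/11, modulus 6/11.
The radius of convergence is the smallest modulus among the singular points: 1/2.
At the order-3 pole -1/2 set g(ψ) = (ψ - (-1/2))^3*f(ψ) = (37*ψ/5 + 9/14)/(ψ - 6/11)**3.
Order-3 pole: residue = g''(a)/2; g''(-1/2) = -1755514464/225272005, so the residue is -877757232/225272005.
At the order-3 pole 6/11 set g(ψ) = (ψ - (6/11))^3*f(ψ) = (37*ψ/5 + 9/14)/(ψ + 1/2)**3.
Order-3 pole: residue = g''(a)/2; g''(6/11) = 1755514464/225272005, so the residue is 877757232/225272005.
List the singular points by increasing real part (a conjugate pair: the negative imaginary part first).


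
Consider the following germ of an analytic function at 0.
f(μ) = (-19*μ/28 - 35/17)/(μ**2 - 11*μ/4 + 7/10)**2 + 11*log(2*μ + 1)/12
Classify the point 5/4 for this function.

Denominator factors: μ**2 - 11*μ/4 + 7/10 = -47/40 at μ = 5/4 — none vanishes.
Branch term log(1 - μ/(-1/2)): argument at 5/4 is 7/2, nonzero, so 5/4 is not its branch point (a point on a principal cut is still regular for the continued germ).
So the germ continues analytically to 5/4.

The point is a regular point.


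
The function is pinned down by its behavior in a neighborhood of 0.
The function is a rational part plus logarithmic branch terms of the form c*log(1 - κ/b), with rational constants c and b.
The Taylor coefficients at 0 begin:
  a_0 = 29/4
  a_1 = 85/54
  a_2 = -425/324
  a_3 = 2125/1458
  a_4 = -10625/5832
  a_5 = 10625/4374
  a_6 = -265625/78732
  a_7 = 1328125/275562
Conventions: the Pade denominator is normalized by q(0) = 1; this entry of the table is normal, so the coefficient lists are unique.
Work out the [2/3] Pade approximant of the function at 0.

The Pade approximant has numerator coefficients [29/4, 103549/6534, 1752815/235224]; denominator coefficients [1, 2144/1089, 5105/6534, -425/29403].

Taylor coefficients needed (read off): a_0 = 29/4, a_1 = 85/54, a_2 = -425/324, a_3 = 2125/1458, a_4 = -10625/5832, a_5 = 10625/4374.
Write the denominator as Q(κ) = 1 + q1*κ + q2*κ^2 + q3*κ^3. Requiring Q*f - P = O(κ^6) with deg P <= 2 kills the coefficients of κ^3..κ^5 in Q*f:
  κ^3: a_3 + q1*a_2 + q2*a_1 + q3*a_0 = 0, i.e. 2125/1458 + (-425/324)*q1 + (85/54)*q2 + (29/4)*q3 = 0.
  κ^4: a_4 + q1*a_3 + q2*a_2 + q3*a_1 = 0, i.e. -10625/5832 + (2125/1458)*q1 + (-425/324)*q2 + (85/54)*q3 = 0.
  κ^5: a_5 + q1*a_4 + q2*a_3 + q3*a_2 = 0, i.e. 10625/4374 + (-10625/5832)*q1 + (2125/1458)*q2 + (-425/324)*q3 = 0.
Solving this linear system: q1 = 2144/1089, q2 = 5105/6534, q3 = -425/29403.
The numerator is Q*f truncated at degree 2: P0 = a_0 = 29/4; P1 = a_1 + q1*a_0 = 103549/6534; P2 = a_2 + q1*a_1 + q2*a_0 = 1752815/235224.


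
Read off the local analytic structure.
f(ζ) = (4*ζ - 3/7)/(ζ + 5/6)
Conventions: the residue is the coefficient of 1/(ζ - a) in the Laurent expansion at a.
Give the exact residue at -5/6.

The residue is -79/21.

At the order-1 pole -5/6 set g(ζ) = (ζ - (-5/6))*f(ζ) = 4*ζ - 3/7.
Simple pole: residue = g(a) at a = -5/6, which is -79/21.


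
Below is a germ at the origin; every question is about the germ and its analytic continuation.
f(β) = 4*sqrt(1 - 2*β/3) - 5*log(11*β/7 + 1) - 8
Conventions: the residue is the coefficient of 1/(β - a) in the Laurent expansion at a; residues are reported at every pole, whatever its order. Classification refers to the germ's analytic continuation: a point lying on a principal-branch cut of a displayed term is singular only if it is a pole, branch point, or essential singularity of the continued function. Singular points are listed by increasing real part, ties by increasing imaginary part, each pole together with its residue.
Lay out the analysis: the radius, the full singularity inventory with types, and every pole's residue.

Radius of convergence at 0: 7/11.
At -7/11: a logarithmic branch point.
At 3/2: an algebraic (square-root) branch point.

Branch term (4)*sqrt(1 - β/(3/2)): its argument vanishes at β = 3/2, a square-root branch point, modulus 3/2.
Branch term (-5)*log(1 - β/(-7/11)): its argument vanishes at β = -7/11, a logarithmic branch point, modulus 7/11.
The radius of convergence is the smallest modulus among the singular points: 7/11.
List the singular points by increasing real part (a conjugate pair: the negative imaginary part first).


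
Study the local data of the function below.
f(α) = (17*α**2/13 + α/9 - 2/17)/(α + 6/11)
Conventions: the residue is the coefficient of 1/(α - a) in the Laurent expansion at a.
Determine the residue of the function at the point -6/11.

At the order-1 pole -6/11 set g(α) = (α - (-6/11))*f(α) = 17*α**2/13 + α/9 - 2/17.
Simple pole: residue = g(a) at a = -6/11, which is 16912/80223.

The residue is 16912/80223.


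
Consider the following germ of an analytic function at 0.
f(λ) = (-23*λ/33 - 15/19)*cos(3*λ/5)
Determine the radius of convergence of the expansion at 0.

The factor cos(3*λ/5) is entire and contributes no finite singular point.
The polynomial part has no poles.
No finite singular points: the Taylor series at 0 converges everywhere.

The radius of convergence is infinite.


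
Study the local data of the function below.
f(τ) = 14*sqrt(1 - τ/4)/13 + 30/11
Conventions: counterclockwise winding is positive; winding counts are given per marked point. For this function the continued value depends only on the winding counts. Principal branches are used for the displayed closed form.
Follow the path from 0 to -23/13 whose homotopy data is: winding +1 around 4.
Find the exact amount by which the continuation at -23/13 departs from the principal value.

The rational part is single-valued and drops out of the difference; each branch term changes only by its own monodromy.
(14/13)*sqrt(1 - τ/(4)): winding +1 is odd, the square root flips sign, contributing -2*(14/13)*sqrt(1 - (-23/13)/(4)) = -2*(14/13)*sqrt(75/52) = -(70/169)*sqrt(39).
Summing the contributions at τ = -23/13 gives -(70/169)*sqrt(39).

Continued minus principal equals -(70/169)*sqrt(39).


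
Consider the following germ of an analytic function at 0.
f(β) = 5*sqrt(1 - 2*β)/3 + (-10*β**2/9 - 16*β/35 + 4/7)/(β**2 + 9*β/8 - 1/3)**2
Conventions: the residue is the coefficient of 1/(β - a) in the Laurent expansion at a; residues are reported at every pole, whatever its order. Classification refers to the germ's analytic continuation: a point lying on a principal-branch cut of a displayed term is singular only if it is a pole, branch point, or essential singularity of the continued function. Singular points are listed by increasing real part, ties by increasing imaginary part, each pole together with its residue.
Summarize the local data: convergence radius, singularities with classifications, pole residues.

Radius of convergence at 0: -9/16 + (1/48)*sqrt(1497).
At -9/16 - (1/48)*sqrt(1497): a pole of order 2; residue (1160192/78435315)*sqrt(1497).
At -9/16 + (1/48)*sqrt(1497): a pole of order 2; residue -(1160192/78435315)*sqrt(1497).
At 1/2: an algebraic (square-root) branch point.


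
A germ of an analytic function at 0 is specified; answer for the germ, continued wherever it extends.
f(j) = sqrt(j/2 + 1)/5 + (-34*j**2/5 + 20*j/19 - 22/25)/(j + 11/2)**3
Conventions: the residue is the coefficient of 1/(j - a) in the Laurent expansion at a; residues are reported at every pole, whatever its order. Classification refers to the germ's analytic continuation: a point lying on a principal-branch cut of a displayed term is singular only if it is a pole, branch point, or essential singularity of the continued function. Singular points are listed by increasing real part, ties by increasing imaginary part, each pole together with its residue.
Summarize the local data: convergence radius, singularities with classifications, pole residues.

Denominator factor (j + 11/2)^3: pole of order 3 at -11/2, modulus 11/2.
Branch term (1/5)*sqrt(1 - j/(-2)): its argument vanishes at j = -2, a square-root branch point, modulus 2.
The radius of convergence is the smallest modulus among the singular points: 2.
The branch term is analytic at -11/2 and contributes nothing to the residue; only the rational part matters.
At the order-3 pole -11/2 set g(j) = (j - (-11/2))^3*(rational part) = -34*j**2/5 + 20*j/19 - 22/25.
Order-3 pole: residue = g''(a)/2; g''(-11/2) = -68/5, so the residue is -34/5.
List the singular points by increasing real part (a conjugate pair: the negative imaginary part first).

Radius of convergence at 0: 2.
At -11/2: a pole of order 3; residue -34/5.
At -2: an algebraic (square-root) branch point.
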